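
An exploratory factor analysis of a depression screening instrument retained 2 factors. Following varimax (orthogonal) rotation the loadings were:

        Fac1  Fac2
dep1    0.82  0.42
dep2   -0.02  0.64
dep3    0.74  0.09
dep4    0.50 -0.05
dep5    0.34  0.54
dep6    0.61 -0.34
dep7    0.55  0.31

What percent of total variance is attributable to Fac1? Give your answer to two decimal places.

32.29%

SS loadings for Fac1 = 0.82² + (-0.02)² + 0.74² + 0.50² + 0.34² + 0.61² + 0.55² = 2.2606
With 7 standardized items, total variance = 7. Proportion = 2.2606/7 = 0.3229 → 32.29%.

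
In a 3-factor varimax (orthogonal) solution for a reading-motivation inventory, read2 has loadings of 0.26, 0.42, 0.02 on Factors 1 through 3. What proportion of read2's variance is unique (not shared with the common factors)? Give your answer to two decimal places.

h² = 0.26² + 0.42² + 0.02² = 0.0676 + 0.1764 + 0.0004 = 0.2444
Uniqueness u² = 1 − h² = 1 − 0.2444 = 0.7556

0.76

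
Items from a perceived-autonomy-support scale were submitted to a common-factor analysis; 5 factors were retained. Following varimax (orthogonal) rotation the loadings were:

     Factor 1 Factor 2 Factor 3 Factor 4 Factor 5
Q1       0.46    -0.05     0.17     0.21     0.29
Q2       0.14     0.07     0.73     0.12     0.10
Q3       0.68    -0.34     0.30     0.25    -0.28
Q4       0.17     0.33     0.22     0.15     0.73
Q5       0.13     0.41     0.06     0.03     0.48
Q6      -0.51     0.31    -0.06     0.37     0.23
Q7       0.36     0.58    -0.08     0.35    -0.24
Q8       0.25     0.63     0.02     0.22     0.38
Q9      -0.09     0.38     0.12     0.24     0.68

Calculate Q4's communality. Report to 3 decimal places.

0.742

h² = 0.17² + 0.33² + 0.22² + 0.15² + 0.73² = 0.0289 + 0.1089 + 0.0484 + 0.0225 + 0.5329 = 0.7416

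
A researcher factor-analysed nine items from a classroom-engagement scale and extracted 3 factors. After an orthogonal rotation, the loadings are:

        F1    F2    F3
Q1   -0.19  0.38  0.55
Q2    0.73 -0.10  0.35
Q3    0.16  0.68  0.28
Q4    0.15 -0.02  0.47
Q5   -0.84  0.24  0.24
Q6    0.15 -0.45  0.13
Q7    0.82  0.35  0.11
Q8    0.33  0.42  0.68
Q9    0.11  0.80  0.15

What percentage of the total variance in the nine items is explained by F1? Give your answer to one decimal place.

23.8%

SS loadings for F1 = (-0.19)² + 0.73² + 0.16² + 0.15² + (-0.84)² + 0.15² + 0.82² + 0.33² + 0.11² = 2.1386
With 9 standardized items, total variance = 9. Proportion = 2.1386/9 = 0.2376 → 23.76%.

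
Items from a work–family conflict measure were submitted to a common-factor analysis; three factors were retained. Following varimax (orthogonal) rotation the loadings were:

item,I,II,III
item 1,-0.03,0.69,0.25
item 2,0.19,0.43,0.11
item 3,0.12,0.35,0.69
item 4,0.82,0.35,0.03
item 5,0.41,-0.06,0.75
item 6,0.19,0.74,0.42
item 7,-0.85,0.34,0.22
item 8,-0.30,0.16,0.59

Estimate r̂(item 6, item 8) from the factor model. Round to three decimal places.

0.309

r̂ = Σ λ_i·λ_j across factors = (0.19)(-0.30) + (0.74)(0.16) + (0.42)(0.59)
  = -0.0570 +0.1184 +0.2478 = 0.3092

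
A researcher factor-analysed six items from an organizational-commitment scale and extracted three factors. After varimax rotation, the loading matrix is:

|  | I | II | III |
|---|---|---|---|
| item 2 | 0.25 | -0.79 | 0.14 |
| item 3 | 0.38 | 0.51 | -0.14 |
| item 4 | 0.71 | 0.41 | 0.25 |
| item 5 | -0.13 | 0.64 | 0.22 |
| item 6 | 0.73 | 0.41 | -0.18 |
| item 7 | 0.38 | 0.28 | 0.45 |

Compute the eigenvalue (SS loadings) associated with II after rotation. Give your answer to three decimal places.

1.708

SS loadings for II = (-0.79)² + 0.51² + 0.41² + 0.64² + 0.41² + 0.28² = 0.6241 + 0.2601 + 0.1681 + 0.4096 + 0.1681 + 0.0784 = 1.7084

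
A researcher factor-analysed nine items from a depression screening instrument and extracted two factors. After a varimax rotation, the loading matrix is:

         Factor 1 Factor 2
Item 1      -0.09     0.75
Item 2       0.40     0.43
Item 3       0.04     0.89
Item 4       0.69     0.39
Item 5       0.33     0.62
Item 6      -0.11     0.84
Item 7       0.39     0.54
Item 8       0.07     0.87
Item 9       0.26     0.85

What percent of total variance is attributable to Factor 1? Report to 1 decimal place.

SS loadings for Factor 1 = (-0.09)² + 0.40² + 0.04² + 0.69² + 0.33² + (-0.11)² + 0.39² + 0.07² + 0.26² = 0.9914
With 9 standardized items, total variance = 9. Proportion = 0.9914/9 = 0.1102 → 11.02%.

11.0%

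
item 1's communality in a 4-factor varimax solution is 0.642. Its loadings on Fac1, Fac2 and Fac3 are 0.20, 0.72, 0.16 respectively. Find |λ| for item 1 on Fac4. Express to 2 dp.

0.24

Under orthogonal rotation h² = Σλ², so λ_Fac4² = h² − (0.5840) = 0.642 − 0.5840 = 0.0580.
|λ| = √0.0580 = 0.2408.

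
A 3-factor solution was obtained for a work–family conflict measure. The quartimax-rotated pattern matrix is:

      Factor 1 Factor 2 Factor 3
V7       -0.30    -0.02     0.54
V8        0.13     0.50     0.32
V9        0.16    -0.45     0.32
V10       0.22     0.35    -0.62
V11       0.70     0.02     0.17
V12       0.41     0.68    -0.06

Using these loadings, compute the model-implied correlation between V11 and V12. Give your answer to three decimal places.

r̂ = Σ λ_i·λ_j across factors = (0.70)(0.41) + (0.02)(0.68) + (0.17)(-0.06)
  = +0.2870 +0.0136 -0.0102 = 0.2904

0.290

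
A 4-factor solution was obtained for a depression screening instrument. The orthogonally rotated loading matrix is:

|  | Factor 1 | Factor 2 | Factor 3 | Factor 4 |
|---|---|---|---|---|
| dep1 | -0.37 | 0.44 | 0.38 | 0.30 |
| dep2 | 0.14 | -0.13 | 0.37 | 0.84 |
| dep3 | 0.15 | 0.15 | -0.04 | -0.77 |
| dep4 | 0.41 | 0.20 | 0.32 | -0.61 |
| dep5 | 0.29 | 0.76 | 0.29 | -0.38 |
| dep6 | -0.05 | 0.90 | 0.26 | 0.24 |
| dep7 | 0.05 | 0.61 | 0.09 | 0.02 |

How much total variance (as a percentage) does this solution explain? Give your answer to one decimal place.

71.1%

Communalities: 0.5649, 0.8790, 0.6395, 0.6826, 0.8902, 0.9377, 0.3831; Σh² = 4.9770.
Total variance with 7 standardized items is 7, so the solution explains 4.9770/7 = 0.7110 = 71.10%.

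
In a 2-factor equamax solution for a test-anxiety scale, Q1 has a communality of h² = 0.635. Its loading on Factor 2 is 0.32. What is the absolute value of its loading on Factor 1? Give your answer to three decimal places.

Under orthogonal rotation h² = Σλ², so λ_Factor 1² = h² − (0.1024) = 0.635 − 0.1024 = 0.5326.
|λ| = √0.5326 = 0.7298.

0.730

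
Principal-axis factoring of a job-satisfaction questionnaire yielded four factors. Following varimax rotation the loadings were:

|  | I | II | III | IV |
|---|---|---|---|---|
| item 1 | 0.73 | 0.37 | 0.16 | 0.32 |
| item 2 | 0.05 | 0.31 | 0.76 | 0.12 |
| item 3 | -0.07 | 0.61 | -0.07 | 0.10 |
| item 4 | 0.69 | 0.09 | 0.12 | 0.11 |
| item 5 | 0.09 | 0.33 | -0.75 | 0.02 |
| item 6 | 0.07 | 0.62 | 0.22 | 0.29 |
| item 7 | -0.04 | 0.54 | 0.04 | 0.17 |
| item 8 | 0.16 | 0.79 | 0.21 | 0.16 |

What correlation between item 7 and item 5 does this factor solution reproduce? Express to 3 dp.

0.148

r̂ = Σ λ_i·λ_j across factors = (-0.04)(0.09) + (0.54)(0.33) + (0.04)(-0.75) + (0.17)(0.02)
  = -0.0036 +0.1782 -0.0300 +0.0034 = 0.1480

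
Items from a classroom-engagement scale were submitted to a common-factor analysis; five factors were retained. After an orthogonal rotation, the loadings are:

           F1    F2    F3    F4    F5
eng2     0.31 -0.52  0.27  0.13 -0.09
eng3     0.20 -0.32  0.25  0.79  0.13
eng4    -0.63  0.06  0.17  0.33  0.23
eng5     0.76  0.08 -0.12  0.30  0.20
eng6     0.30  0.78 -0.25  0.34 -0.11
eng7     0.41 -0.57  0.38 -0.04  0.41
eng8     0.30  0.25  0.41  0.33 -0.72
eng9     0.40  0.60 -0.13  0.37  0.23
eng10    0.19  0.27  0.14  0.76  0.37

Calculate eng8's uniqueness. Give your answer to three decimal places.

h² = 0.30² + 0.25² + 0.41² + 0.33² + (-0.72)² = 0.0900 + 0.0625 + 0.1681 + 0.1089 + 0.5184 = 0.9479
Uniqueness u² = 1 − h² = 1 − 0.9479 = 0.0521

0.052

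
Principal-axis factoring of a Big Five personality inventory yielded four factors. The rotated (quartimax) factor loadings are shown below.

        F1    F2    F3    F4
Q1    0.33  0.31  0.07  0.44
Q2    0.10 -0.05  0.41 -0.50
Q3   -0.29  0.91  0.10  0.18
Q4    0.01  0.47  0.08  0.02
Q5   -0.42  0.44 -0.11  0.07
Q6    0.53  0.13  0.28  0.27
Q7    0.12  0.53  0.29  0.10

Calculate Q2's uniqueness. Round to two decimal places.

0.57

h² = 0.10² + (-0.05)² + 0.41² + (-0.50)² = 0.0100 + 0.0025 + 0.1681 + 0.2500 = 0.4306
Uniqueness u² = 1 − h² = 1 − 0.4306 = 0.5694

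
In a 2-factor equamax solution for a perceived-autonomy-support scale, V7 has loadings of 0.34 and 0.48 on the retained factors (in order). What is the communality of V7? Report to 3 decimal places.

h² = 0.34² + 0.48² = 0.1156 + 0.2304 = 0.3460

0.346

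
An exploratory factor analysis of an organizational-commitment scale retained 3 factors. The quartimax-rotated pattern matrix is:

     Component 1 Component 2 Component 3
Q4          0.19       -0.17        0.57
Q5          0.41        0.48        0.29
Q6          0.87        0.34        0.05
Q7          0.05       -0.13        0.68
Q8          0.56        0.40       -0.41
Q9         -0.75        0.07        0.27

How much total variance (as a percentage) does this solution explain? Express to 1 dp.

Communalities: 0.3899, 0.4826, 0.8750, 0.4818, 0.6417, 0.6403; Σh² = 3.5113.
Total variance with 6 standardized items is 6, so the solution explains 3.5113/6 = 0.5852 = 58.52%.

58.5%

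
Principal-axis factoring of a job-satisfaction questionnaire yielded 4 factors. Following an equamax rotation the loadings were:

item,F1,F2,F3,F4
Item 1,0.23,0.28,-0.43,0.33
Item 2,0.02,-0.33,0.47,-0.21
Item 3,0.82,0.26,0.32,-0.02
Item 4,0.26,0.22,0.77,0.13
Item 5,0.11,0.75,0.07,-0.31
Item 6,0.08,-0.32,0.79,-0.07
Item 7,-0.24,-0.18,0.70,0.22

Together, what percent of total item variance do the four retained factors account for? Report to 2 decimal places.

63.00%

Communalities: 0.4251, 0.3743, 0.8428, 0.7258, 0.6756, 0.7378, 0.6284; Σh² = 4.4098.
Total variance with 7 standardized items is 7, so the solution explains 4.4098/7 = 0.6300 = 63.00%.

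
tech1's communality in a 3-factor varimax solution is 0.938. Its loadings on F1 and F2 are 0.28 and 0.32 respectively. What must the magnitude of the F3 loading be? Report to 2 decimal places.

0.87

Under orthogonal rotation h² = Σλ², so λ_F3² = h² − (0.1808) = 0.938 − 0.1808 = 0.7572.
|λ| = √0.7572 = 0.8702.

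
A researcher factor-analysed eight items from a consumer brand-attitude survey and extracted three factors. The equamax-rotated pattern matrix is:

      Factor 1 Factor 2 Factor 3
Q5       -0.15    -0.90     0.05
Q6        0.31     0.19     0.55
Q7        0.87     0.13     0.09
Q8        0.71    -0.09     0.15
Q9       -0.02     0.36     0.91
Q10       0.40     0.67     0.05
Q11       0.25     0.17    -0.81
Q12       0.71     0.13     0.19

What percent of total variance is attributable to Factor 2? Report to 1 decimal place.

SS loadings for Factor 2 = (-0.90)² + 0.19² + 0.13² + (-0.09)² + 0.36² + 0.67² + 0.17² + 0.13² = 1.4954
With 8 standardized items, total variance = 8. Proportion = 1.4954/8 = 0.1869 → 18.69%.

18.7%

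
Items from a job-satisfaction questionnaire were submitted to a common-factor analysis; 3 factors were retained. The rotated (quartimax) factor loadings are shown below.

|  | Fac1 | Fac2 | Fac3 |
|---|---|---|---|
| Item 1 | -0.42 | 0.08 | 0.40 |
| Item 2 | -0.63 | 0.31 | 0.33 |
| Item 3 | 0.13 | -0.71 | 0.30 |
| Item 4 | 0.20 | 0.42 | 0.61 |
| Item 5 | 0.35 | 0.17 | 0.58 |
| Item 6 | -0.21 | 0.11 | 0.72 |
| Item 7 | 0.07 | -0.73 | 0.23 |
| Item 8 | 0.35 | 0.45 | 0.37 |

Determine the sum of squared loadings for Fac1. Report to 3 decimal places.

0.924

SS loadings for Fac1 = (-0.42)² + (-0.63)² + 0.13² + 0.20² + 0.35² + (-0.21)² + 0.07² + 0.35² = 0.1764 + 0.3969 + 0.0169 + 0.0400 + 0.1225 + 0.0441 + 0.0049 + 0.1225 = 0.9242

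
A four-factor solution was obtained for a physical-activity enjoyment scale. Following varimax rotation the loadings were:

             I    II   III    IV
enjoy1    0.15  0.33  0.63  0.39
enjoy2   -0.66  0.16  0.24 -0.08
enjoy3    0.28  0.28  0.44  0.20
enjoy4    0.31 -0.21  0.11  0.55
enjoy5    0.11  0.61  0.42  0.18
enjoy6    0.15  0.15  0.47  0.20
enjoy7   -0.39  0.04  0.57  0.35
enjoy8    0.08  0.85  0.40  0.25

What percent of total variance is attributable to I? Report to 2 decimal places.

SS loadings for I = 0.15² + (-0.66)² + 0.28² + 0.31² + 0.11² + 0.15² + (-0.39)² + 0.08² = 0.8257
With 8 standardized items, total variance = 8. Proportion = 0.8257/8 = 0.1032 → 10.32%.

10.32%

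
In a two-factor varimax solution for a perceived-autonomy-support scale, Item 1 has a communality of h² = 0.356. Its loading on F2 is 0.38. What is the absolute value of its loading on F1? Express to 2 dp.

Under orthogonal rotation h² = Σλ², so λ_F1² = h² − (0.1444) = 0.356 − 0.1444 = 0.2116.
|λ| = √0.2116 = 0.4600.

0.46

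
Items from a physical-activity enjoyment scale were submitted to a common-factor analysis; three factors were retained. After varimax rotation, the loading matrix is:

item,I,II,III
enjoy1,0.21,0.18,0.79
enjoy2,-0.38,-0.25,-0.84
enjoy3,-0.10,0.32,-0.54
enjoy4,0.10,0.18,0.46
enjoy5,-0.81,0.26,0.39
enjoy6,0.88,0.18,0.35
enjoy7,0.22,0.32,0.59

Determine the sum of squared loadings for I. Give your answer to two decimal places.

1.69

SS loadings for I = 0.21² + (-0.38)² + (-0.10)² + 0.10² + (-0.81)² + 0.88² + 0.22² = 0.0441 + 0.1444 + 0.0100 + 0.0100 + 0.6561 + 0.7744 + 0.0484 = 1.6874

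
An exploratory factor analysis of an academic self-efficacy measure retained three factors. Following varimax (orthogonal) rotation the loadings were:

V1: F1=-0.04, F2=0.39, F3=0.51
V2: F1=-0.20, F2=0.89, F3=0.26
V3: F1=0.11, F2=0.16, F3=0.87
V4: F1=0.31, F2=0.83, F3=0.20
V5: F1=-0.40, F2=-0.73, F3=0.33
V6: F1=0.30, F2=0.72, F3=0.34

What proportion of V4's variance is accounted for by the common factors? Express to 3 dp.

h² = 0.31² + 0.83² + 0.20² = 0.0961 + 0.6889 + 0.0400 = 0.8250

0.825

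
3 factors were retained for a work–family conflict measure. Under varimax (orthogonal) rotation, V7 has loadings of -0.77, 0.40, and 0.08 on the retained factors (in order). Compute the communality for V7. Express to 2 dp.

0.76

h² = (-0.77)² + 0.40² + 0.08² = 0.5929 + 0.1600 + 0.0064 = 0.7593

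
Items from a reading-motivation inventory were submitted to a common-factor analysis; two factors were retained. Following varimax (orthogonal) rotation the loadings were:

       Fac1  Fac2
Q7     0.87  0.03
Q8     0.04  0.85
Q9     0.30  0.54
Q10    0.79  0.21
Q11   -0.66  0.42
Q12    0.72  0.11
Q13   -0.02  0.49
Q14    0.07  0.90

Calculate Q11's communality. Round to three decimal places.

h² = (-0.66)² + 0.42² = 0.4356 + 0.1764 = 0.6120

0.612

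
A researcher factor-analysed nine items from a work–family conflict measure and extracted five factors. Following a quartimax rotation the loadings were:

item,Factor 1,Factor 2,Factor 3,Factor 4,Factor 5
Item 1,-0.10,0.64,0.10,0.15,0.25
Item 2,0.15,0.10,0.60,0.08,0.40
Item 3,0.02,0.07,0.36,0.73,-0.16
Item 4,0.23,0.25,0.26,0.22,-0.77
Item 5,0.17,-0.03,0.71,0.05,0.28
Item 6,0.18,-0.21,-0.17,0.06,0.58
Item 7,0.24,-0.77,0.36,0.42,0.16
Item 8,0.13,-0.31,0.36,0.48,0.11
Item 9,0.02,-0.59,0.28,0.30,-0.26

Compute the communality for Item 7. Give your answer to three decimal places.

h² = 0.24² + (-0.77)² + 0.36² + 0.42² + 0.16² = 0.0576 + 0.5929 + 0.1296 + 0.1764 + 0.0256 = 0.9821

0.982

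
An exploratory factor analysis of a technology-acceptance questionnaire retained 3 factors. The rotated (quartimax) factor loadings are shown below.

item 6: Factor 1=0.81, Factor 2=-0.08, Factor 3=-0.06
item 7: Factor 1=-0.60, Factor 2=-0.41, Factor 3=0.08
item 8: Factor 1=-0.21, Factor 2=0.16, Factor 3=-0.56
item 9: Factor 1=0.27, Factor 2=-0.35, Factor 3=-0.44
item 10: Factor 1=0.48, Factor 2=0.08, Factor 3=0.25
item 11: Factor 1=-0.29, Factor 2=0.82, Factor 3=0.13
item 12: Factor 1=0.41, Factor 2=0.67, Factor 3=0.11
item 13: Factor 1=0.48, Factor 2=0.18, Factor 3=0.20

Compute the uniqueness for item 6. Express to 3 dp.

h² = 0.81² + (-0.08)² + (-0.06)² = 0.6561 + 0.0064 + 0.0036 = 0.6661
Uniqueness u² = 1 − h² = 1 − 0.6661 = 0.3339

0.334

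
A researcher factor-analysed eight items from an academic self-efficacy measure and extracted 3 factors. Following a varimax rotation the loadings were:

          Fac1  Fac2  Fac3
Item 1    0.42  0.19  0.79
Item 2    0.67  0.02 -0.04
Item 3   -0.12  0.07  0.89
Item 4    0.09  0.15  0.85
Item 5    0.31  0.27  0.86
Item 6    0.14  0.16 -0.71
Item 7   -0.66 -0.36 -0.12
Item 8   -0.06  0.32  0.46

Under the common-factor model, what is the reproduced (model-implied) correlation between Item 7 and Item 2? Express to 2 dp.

-0.44

r̂ = Σ λ_i·λ_j across factors = (-0.66)(0.67) + (-0.36)(0.02) + (-0.12)(-0.04)
  = -0.4422 -0.0072 +0.0048 = -0.4446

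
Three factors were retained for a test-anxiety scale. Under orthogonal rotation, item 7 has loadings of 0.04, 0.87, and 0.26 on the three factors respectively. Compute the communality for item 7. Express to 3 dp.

0.826

h² = 0.04² + 0.87² + 0.26² = 0.0016 + 0.7569 + 0.0676 = 0.8261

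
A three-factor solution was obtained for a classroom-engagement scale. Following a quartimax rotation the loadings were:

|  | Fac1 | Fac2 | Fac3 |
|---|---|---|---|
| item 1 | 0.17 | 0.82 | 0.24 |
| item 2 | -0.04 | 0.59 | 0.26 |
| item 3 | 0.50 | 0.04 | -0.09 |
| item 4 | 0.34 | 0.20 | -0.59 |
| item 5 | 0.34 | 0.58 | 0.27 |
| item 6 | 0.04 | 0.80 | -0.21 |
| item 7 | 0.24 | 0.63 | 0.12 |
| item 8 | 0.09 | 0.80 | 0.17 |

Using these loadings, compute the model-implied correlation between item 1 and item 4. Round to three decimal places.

0.080

r̂ = Σ λ_i·λ_j across factors = (0.17)(0.34) + (0.82)(0.20) + (0.24)(-0.59)
  = +0.0578 +0.1640 -0.1416 = 0.0802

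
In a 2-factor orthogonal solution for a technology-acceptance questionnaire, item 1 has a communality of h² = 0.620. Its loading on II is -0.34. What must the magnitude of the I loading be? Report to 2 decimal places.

Under orthogonal rotation h² = Σλ², so λ_I² = h² − (0.1156) = 0.620 − 0.1156 = 0.5044.
|λ| = √0.5044 = 0.7102.

0.71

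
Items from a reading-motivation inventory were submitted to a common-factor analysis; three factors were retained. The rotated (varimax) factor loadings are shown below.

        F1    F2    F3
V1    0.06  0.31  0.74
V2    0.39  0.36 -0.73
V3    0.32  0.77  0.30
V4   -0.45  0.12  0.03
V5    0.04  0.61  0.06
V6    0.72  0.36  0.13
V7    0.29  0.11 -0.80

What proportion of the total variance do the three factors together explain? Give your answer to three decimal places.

SS loadings by factor: 1.0647, 1.3468, 1.8319; total = 4.2434.
Total variance with 7 standardized items is 7, so the solution explains 4.2434/7 = 0.6062.

0.606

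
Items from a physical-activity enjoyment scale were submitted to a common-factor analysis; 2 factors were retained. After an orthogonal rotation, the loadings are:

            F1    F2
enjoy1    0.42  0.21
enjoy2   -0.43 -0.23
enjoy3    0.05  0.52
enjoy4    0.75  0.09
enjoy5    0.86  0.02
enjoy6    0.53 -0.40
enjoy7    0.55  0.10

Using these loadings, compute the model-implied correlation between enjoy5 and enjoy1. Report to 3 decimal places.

r̂ = Σ λ_i·λ_j across factors = (0.86)(0.42) + (0.02)(0.21)
  = +0.3612 +0.0042 = 0.3654

0.365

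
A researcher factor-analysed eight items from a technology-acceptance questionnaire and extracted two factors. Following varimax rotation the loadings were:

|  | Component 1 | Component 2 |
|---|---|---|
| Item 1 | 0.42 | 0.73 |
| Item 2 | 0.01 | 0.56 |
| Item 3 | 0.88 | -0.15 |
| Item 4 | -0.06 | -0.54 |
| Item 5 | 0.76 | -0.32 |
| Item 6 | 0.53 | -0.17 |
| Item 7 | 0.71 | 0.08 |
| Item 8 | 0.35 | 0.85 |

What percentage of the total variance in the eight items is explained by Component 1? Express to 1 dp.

30.5%

SS loadings for Component 1 = 0.42² + 0.01² + 0.88² + (-0.06)² + 0.76² + 0.53² + 0.71² + 0.35² = 2.4396
With 8 standardized items, total variance = 8. Proportion = 2.4396/8 = 0.3049 → 30.50%.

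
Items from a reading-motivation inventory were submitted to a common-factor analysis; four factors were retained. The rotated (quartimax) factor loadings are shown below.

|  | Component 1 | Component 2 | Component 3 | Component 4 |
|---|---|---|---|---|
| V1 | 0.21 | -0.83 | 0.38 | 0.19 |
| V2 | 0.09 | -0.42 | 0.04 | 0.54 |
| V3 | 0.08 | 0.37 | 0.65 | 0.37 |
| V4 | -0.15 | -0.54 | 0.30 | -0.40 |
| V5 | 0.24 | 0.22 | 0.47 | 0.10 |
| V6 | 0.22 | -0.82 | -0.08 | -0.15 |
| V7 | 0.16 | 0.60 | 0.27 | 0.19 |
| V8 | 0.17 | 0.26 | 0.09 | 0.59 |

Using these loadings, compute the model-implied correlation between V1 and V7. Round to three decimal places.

-0.326

r̂ = Σ λ_i·λ_j across factors = (0.21)(0.16) + (-0.83)(0.60) + (0.38)(0.27) + (0.19)(0.19)
  = +0.0336 -0.4980 +0.1026 +0.0361 = -0.3257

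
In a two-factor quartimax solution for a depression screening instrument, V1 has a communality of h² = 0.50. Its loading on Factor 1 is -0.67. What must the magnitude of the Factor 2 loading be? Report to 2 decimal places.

0.23

Under orthogonal rotation h² = Σλ², so λ_Factor 2² = h² − (0.4489) = 0.50 − 0.4489 = 0.0511.
|λ| = √0.0511 = 0.2261.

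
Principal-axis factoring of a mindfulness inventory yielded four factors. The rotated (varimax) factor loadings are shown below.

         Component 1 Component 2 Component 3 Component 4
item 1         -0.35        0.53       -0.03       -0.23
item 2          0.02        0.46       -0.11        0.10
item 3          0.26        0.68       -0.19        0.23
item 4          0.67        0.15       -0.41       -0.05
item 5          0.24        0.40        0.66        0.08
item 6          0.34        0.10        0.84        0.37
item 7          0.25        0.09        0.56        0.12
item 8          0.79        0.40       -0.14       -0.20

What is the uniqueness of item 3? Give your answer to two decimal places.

h² = 0.26² + 0.68² + (-0.19)² + 0.23² = 0.0676 + 0.4624 + 0.0361 + 0.0529 = 0.6190
Uniqueness u² = 1 − h² = 1 − 0.6190 = 0.3810

0.38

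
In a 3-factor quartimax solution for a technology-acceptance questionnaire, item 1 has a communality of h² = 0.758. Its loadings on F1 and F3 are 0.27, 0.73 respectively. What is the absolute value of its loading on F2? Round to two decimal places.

0.39

Under orthogonal rotation h² = Σλ², so λ_F2² = h² − (0.6058) = 0.758 − 0.6058 = 0.1522.
|λ| = √0.1522 = 0.3901.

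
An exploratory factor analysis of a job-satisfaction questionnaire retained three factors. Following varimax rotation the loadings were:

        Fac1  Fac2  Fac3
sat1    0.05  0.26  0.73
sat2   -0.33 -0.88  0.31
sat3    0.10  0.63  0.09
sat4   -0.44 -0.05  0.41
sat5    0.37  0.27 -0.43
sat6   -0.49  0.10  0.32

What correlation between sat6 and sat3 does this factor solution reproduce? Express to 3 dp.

r̂ = Σ λ_i·λ_j across factors = (-0.49)(0.10) + (0.10)(0.63) + (0.32)(0.09)
  = -0.0490 +0.0630 +0.0288 = 0.0428

0.043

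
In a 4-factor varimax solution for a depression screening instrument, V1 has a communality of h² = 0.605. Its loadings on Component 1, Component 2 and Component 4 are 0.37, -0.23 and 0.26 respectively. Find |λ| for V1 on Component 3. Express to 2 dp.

0.59

Under orthogonal rotation h² = Σλ², so λ_Component 3² = h² − (0.2574) = 0.605 − 0.2574 = 0.3476.
|λ| = √0.3476 = 0.5896.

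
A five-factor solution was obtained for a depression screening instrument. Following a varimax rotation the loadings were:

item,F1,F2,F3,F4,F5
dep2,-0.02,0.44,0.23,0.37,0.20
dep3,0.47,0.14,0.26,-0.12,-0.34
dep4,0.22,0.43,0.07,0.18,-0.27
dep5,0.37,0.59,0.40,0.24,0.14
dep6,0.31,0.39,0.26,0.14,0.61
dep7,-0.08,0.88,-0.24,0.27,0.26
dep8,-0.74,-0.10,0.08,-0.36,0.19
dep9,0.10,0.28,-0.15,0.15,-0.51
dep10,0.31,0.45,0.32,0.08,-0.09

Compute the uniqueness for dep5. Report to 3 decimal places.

h² = 0.37² + 0.59² + 0.40² + 0.24² + 0.14² = 0.1369 + 0.3481 + 0.1600 + 0.0576 + 0.0196 = 0.7222
Uniqueness u² = 1 − h² = 1 − 0.7222 = 0.2778

0.278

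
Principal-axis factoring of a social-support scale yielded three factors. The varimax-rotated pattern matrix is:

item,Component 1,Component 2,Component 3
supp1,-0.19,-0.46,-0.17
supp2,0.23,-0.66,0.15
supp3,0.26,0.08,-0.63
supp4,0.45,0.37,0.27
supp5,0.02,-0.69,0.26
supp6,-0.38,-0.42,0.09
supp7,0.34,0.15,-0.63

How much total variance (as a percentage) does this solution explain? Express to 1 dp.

44.0%

Communalities: 0.2766, 0.5110, 0.4709, 0.4123, 0.5441, 0.3289, 0.5350; Σh² = 3.0788.
Total variance with 7 standardized items is 7, so the solution explains 3.0788/7 = 0.4398 = 43.98%.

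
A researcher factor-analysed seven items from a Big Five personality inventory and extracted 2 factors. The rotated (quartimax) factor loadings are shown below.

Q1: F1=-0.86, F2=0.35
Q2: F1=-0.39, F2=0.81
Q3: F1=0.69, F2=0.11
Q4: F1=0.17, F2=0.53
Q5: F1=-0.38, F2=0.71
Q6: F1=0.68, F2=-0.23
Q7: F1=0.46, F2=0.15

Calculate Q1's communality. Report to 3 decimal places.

h² = (-0.86)² + 0.35² = 0.7396 + 0.1225 = 0.8621

0.862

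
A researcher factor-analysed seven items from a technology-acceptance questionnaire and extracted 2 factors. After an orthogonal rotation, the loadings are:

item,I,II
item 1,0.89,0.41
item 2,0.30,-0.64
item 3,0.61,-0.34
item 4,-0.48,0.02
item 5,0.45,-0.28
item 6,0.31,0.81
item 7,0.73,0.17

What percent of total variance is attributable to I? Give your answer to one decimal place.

33.1%

SS loadings for I = 0.89² + 0.30² + 0.61² + (-0.48)² + 0.45² + 0.31² + 0.73² = 2.3161
With 7 standardized items, total variance = 7. Proportion = 2.3161/7 = 0.3309 → 33.09%.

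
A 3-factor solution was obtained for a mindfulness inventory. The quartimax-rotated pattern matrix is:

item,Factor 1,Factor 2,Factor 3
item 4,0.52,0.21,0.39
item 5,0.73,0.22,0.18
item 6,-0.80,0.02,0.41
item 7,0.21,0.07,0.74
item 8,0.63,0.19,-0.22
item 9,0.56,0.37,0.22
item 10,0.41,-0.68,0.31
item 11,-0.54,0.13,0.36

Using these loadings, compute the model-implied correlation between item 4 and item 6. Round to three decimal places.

r̂ = Σ λ_i·λ_j across factors = (0.52)(-0.80) + (0.21)(0.02) + (0.39)(0.41)
  = -0.4160 +0.0042 +0.1599 = -0.2519

-0.252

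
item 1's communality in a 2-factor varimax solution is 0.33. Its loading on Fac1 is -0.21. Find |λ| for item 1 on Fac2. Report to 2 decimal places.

Under orthogonal rotation h² = Σλ², so λ_Fac2² = h² − (0.0441) = 0.33 − 0.0441 = 0.2859.
|λ| = √0.2859 = 0.5347.

0.53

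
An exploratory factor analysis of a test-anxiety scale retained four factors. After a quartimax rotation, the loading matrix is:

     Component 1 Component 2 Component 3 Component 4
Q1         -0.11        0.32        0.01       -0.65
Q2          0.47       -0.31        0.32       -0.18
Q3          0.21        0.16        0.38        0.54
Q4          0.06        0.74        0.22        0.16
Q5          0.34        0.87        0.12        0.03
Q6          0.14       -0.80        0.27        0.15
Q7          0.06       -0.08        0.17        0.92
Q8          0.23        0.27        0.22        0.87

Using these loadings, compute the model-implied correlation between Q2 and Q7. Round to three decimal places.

r̂ = Σ λ_i·λ_j across factors = (0.47)(0.06) + (-0.31)(-0.08) + (0.32)(0.17) + (-0.18)(0.92)
  = +0.0282 +0.0248 +0.0544 -0.1656 = -0.0582

-0.058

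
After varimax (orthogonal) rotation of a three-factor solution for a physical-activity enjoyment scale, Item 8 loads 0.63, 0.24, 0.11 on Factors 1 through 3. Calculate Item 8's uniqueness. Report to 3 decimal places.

h² = 0.63² + 0.24² + 0.11² = 0.3969 + 0.0576 + 0.0121 = 0.4666
Uniqueness u² = 1 − h² = 1 − 0.4666 = 0.5334

0.533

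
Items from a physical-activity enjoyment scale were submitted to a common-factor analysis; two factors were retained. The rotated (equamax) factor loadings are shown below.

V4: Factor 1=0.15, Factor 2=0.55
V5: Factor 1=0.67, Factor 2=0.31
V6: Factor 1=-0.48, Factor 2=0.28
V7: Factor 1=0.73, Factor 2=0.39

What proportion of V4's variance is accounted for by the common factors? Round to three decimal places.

0.325

h² = 0.15² + 0.55² = 0.0225 + 0.3025 = 0.3250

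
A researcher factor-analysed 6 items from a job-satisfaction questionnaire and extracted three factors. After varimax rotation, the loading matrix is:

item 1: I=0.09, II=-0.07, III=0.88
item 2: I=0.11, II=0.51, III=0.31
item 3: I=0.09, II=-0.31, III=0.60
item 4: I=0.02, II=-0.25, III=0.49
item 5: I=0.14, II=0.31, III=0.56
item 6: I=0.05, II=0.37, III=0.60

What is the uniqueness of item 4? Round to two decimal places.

h² = 0.02² + (-0.25)² + 0.49² = 0.0004 + 0.0625 + 0.2401 = 0.3030
Uniqueness u² = 1 − h² = 1 − 0.3030 = 0.6970

0.70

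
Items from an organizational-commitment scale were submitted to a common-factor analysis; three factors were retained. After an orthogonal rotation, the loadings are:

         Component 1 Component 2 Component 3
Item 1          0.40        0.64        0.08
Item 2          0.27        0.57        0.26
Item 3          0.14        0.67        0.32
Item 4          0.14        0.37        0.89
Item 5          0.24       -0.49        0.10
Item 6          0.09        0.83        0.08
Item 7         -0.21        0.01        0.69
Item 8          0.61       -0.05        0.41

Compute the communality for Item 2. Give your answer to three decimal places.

0.465

h² = 0.27² + 0.57² + 0.26² = 0.0729 + 0.3249 + 0.0676 = 0.4654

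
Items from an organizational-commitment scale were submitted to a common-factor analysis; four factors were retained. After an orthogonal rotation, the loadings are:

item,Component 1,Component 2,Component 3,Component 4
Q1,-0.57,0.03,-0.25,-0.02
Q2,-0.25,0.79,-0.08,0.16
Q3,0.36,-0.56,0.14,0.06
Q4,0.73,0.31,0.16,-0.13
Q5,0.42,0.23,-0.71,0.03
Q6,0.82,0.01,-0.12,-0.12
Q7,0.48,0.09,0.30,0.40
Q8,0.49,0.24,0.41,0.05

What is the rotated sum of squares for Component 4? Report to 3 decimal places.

SS loadings for Component 4 = (-0.02)² + 0.16² + 0.06² + (-0.13)² + 0.03² + (-0.12)² + 0.40² + 0.05² = 0.0004 + 0.0256 + 0.0036 + 0.0169 + 0.0009 + 0.0144 + 0.1600 + 0.0025 = 0.2243

0.224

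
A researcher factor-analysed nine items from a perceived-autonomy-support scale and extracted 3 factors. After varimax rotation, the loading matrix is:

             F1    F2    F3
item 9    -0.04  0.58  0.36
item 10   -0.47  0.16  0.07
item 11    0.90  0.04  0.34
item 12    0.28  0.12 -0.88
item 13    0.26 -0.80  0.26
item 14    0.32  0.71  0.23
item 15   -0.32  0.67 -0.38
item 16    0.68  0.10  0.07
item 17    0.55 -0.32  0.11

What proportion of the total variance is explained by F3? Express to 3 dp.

SS loadings for F3 = 0.36² + 0.07² + 0.34² + (-0.88)² + 0.26² + 0.23² + (-0.38)² + 0.07² + 0.11² = 1.3064
Proportion of variance = 1.3064 / 9 = 0.1452.

0.145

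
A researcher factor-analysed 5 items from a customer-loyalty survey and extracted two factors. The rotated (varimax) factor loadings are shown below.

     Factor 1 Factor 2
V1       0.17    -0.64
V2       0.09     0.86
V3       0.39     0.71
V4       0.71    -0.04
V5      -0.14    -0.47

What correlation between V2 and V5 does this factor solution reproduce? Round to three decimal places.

r̂ = Σ λ_i·λ_j across factors = (0.09)(-0.14) + (0.86)(-0.47)
  = -0.0126 -0.4042 = -0.4168

-0.417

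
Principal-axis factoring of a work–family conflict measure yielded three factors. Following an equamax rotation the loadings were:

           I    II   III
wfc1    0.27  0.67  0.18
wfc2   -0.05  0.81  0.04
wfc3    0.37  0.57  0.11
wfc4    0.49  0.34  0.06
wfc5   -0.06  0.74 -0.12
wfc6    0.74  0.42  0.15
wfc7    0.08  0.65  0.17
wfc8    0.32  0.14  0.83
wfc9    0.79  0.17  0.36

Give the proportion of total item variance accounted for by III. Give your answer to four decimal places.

SS loadings for III = 0.18² + 0.04² + 0.11² + 0.06² + (-0.12)² + 0.15² + 0.17² + 0.83² + 0.36² = 0.9340
Proportion of variance = 0.9340 / 9 = 0.1038.

0.1038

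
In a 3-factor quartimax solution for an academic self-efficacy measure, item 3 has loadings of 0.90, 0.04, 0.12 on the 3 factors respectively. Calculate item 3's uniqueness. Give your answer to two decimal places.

0.17

h² = 0.90² + 0.04² + 0.12² = 0.8100 + 0.0016 + 0.0144 = 0.8260
Uniqueness u² = 1 − h² = 1 − 0.8260 = 0.1740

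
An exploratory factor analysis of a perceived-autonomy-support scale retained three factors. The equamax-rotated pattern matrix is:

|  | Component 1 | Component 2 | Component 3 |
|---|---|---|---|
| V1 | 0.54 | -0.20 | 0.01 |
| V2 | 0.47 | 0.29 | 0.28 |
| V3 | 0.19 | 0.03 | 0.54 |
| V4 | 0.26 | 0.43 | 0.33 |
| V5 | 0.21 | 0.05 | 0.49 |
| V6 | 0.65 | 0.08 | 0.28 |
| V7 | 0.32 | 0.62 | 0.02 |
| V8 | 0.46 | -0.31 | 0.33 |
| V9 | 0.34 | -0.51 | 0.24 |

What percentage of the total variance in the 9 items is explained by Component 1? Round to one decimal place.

16.8%

SS loadings for Component 1 = 0.54² + 0.47² + 0.19² + 0.26² + 0.21² + 0.65² + 0.32² + 0.46² + 0.34² = 1.5124
With 9 standardized items, total variance = 9. Proportion = 1.5124/9 = 0.1680 → 16.80%.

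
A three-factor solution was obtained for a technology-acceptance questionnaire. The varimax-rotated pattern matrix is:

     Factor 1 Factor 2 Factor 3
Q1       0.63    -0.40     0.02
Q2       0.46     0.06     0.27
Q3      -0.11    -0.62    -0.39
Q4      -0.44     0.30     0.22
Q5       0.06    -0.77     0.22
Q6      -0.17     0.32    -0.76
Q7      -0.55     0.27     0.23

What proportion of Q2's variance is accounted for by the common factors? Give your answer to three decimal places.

h² = 0.46² + 0.06² + 0.27² = 0.2116 + 0.0036 + 0.0729 = 0.2881

0.288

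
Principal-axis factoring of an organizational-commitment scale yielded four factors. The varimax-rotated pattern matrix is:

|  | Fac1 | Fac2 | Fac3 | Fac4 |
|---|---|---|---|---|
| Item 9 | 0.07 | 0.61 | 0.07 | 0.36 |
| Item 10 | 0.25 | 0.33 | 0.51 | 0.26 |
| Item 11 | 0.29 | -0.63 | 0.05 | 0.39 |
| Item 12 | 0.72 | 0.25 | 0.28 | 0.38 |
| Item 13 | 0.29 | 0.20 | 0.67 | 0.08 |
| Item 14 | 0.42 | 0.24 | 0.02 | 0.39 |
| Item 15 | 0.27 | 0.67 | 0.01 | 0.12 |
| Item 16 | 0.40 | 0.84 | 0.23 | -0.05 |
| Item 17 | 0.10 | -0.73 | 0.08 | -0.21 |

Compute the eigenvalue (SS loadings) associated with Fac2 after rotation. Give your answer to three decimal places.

2.725

SS loadings for Fac2 = 0.61² + 0.33² + (-0.63)² + 0.25² + 0.20² + 0.24² + 0.67² + 0.84² + (-0.73)² = 0.3721 + 0.1089 + 0.3969 + 0.0625 + 0.0400 + 0.0576 + 0.4489 + 0.7056 + 0.5329 = 2.7254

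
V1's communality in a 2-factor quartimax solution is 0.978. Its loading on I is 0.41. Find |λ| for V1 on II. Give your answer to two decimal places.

Under orthogonal rotation h² = Σλ², so λ_II² = h² − (0.1681) = 0.978 − 0.1681 = 0.8099.
|λ| = √0.8099 = 0.8999.

0.90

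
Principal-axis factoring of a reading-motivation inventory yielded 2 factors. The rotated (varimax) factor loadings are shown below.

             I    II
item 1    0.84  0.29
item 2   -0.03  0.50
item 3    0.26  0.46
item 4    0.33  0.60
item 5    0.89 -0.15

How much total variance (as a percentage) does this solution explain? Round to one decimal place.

52.1%

Communalities: 0.7897, 0.2509, 0.2792, 0.4689, 0.8146; Σh² = 2.6033.
Total variance with 5 standardized items is 5, so the solution explains 2.6033/5 = 0.5207 = 52.07%.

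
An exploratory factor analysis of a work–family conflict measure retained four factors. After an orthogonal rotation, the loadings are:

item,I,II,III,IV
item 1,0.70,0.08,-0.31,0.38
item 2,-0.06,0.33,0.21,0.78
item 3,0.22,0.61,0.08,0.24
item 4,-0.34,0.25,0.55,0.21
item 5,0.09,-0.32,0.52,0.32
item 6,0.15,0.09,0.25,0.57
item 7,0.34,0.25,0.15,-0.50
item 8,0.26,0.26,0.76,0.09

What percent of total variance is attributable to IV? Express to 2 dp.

SS loadings for IV = 0.38² + 0.78² + 0.24² + 0.21² + 0.32² + 0.57² + (-0.50)² + 0.09² = 1.5399
With 8 standardized items, total variance = 8. Proportion = 1.5399/8 = 0.1925 → 19.25%.

19.25%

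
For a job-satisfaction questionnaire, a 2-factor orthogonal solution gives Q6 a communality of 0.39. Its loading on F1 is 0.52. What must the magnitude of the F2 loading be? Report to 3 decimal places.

Under orthogonal rotation h² = Σλ², so λ_F2² = h² − (0.2704) = 0.39 − 0.2704 = 0.1196.
|λ| = √0.1196 = 0.3458.

0.346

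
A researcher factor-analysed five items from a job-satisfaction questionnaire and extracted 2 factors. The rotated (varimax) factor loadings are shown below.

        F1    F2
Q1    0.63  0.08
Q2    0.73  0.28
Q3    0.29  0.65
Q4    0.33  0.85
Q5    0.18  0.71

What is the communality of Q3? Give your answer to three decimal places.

h² = 0.29² + 0.65² = 0.0841 + 0.4225 = 0.5066

0.507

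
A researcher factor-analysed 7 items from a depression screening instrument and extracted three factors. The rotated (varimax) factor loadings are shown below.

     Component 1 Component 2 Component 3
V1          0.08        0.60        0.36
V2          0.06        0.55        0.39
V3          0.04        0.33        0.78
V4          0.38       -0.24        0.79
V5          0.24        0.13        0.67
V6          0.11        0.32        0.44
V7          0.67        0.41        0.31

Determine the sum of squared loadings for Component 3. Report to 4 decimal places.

SS loadings for Component 3 = 0.36² + 0.39² + 0.78² + 0.79² + 0.67² + 0.44² + 0.31² = 0.1296 + 0.1521 + 0.6084 + 0.6241 + 0.4489 + 0.1936 + 0.0961 = 2.2528

2.2528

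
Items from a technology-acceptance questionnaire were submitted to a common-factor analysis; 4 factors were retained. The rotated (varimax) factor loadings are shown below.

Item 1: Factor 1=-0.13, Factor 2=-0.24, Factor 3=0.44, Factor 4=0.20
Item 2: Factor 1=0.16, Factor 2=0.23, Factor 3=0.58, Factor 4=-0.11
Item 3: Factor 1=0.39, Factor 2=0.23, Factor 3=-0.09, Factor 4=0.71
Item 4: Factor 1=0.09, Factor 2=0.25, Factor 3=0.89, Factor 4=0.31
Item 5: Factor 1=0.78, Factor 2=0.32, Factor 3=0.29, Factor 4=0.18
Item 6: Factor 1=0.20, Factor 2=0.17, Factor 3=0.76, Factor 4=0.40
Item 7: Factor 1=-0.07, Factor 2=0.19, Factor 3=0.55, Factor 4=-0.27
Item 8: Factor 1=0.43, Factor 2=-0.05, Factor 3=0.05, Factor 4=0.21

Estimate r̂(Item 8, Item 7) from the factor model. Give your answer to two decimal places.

-0.07

r̂ = Σ λ_i·λ_j across factors = (0.43)(-0.07) + (-0.05)(0.19) + (0.05)(0.55) + (0.21)(-0.27)
  = -0.0301 -0.0095 +0.0275 -0.0567 = -0.0688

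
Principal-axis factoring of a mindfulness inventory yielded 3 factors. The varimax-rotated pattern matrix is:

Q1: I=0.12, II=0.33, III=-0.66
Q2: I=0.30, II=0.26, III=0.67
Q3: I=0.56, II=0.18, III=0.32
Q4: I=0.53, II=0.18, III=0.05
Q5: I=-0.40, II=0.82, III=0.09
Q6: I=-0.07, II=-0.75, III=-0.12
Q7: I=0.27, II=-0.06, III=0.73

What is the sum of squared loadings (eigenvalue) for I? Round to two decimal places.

SS loadings for I = 0.12² + 0.30² + 0.56² + 0.53² + (-0.40)² + (-0.07)² + 0.27² = 0.0144 + 0.0900 + 0.3136 + 0.2809 + 0.1600 + 0.0049 + 0.0729 = 0.9367

0.94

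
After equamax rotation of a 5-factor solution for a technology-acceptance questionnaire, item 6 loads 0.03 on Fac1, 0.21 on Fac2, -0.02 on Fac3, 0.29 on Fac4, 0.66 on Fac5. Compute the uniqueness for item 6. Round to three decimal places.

h² = 0.03² + 0.21² + (-0.02)² + 0.29² + 0.66² = 0.0009 + 0.0441 + 0.0004 + 0.0841 + 0.4356 = 0.5651
Uniqueness u² = 1 − h² = 1 − 0.5651 = 0.4349

0.435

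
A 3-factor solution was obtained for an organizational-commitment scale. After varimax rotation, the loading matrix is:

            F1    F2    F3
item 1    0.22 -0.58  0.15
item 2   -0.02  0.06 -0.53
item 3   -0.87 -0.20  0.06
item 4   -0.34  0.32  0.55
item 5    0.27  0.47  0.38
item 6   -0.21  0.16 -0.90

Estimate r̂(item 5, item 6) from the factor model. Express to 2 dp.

-0.32

r̂ = Σ λ_i·λ_j across factors = (0.27)(-0.21) + (0.47)(0.16) + (0.38)(-0.90)
  = -0.0567 +0.0752 -0.3420 = -0.3235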